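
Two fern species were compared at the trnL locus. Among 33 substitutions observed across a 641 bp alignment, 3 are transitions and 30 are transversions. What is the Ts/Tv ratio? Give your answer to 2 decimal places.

R = 3/30 = 0.10.

0.10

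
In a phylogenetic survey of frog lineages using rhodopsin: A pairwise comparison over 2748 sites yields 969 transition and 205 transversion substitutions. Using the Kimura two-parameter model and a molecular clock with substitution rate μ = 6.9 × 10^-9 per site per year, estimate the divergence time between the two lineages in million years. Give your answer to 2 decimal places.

P = 969/2748 ≈ 0.35262 and Q = 205/2748 ≈ 0.0746.
Under the Kimura two-parameter model, d = −½ ln(1 − 2P − Q) − ¼ ln(1 − 2Q).
1 − 2P − Q = 0.22016, giving −½ ln(0.22016) = 0.756700.
1 − 2Q = 0.8508, giving −¼ ln(0.8508) = 0.040395.
d = 0.756700 + 0.040395 = 0.797095.
Under a molecular clock d = 2μt, so t = d/(2μ) = 0.797095 / (2 × 6.9 × 10^-9) = 57.76 million years.

57.76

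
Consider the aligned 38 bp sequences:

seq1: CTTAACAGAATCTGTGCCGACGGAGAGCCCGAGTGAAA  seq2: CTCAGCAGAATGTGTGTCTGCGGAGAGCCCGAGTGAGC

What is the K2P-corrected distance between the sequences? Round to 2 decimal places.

Of 38 sites, 5 differences are transitions and 3 are transversions, so P = 5/38 ≈ 0.131579 and Q = 3/38 ≈ 0.078947.
Under the Kimura two-parameter model, d = −½ ln(1 − 2P − Q) − ¼ ln(1 − 2Q).
1 − 2P − Q = 0.657895, giving −½ ln(0.657895) = 0.209355.
1 − 2Q = 0.842106, giving −¼ ln(0.842106) = 0.042962.
d = 0.209355 + 0.042962 = 0.252317.

0.25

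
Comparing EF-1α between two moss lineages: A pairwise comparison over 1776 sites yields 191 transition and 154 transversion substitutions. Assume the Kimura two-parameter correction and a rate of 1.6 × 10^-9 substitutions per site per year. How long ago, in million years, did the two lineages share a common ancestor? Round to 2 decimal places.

71.01

P = 191/1776 ≈ 0.107545 and Q = 154/1776 ≈ 0.086712.
Under the Kimura two-parameter model, d = −½ ln(1 − 2P − Q) − ¼ ln(1 − 2Q).
1 − 2P − Q = 0.698198, giving −½ ln(0.698198) = 0.179626.
1 − 2Q = 0.826576, giving −¼ ln(0.826576) = 0.047616.
d = 0.179626 + 0.047616 = 0.227242.
Under a molecular clock d = 2μt, so t = d/(2μ) = 0.227242 / (2 × 1.6 × 10^-9) = 71.01 million years.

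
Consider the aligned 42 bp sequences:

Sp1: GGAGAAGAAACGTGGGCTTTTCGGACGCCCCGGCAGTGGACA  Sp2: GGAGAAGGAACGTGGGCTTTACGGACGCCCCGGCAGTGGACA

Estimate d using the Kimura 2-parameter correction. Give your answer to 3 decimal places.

Of 42 sites, 1 differences are transitions and 1 are transversions, so P = 1/42 ≈ 0.02381 and Q = 1/42 ≈ 0.02381.
Under the Kimura two-parameter model, d = −½ ln(1 − 2P − Q) − ¼ ln(1 − 2Q).
1 − 2P − Q = 0.92857, giving −½ ln(0.92857) = 0.037055.
1 − 2Q = 0.95238, giving −¼ ln(0.95238) = 0.012198.
d = 0.037055 + 0.012198 = 0.049253.

0.049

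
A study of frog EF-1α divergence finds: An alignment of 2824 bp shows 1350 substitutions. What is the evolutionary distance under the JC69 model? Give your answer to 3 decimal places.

p = 1350/2824 ≈ 0.478045.
d = −(3/4) ln(1 − 4p/3) = −0.75 ln(1 − 0.637393) = −0.75 ln(0.362607)
  = −0.75 × (-1.014436) = 0.760827 substitutions/site.

0.761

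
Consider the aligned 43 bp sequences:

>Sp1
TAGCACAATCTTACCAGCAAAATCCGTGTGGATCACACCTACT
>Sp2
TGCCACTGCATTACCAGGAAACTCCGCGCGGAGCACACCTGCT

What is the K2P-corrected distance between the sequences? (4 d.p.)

Of 43 sites, 6 differences are transitions and 6 are transversions, so P = 6/43 ≈ 0.139535 and Q = 6/43 ≈ 0.139535.
Under the Kimura two-parameter model, d = −½ ln(1 − 2P − Q) − ¼ ln(1 − 2Q).
1 − 2P − Q = 0.581395, giving −½ ln(0.581395) = 0.271162.
1 − 2Q = 0.72093, giving −¼ ln(0.72093) = 0.081803.
d = 0.271162 + 0.081803 = 0.352965.

0.3530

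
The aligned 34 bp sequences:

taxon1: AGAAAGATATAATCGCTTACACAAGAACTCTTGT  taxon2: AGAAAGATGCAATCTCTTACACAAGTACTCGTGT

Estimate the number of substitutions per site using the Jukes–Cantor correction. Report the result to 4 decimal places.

0.1637

The sequences differ at 5 of 34 sites (9, 10, 15, 26, 31), so p = 5/34 ≈ 0.147059.
d = −(3/4) ln(1 − 4p/3) = −0.75 ln(1 − 0.196079) = −0.75 ln(0.803921)
  = −0.75 × (-0.218254) = 0.163691 substitutions/site.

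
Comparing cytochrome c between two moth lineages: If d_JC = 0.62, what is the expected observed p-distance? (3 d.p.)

0.422

p = (3/4)(1 − e^(−4d/3)) = 0.75 × (1 − e^(-0.826667)) = 0.75 × (1 − 0.437505) = 0.421871.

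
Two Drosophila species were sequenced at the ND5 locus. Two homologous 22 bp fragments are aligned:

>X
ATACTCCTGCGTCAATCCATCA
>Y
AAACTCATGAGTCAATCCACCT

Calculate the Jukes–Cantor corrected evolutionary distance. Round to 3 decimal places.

The sequences differ at 5 of 22 sites (2, 7, 10, 20, 22), so p = 5/22 ≈ 0.227273.
d = −(3/4) ln(1 − 4p/3) = −0.75 ln(1 − 0.303031) = −0.75 ln(0.696969)
  = −0.75 × (-0.361014) = 0.270761 substitutions/site.

0.271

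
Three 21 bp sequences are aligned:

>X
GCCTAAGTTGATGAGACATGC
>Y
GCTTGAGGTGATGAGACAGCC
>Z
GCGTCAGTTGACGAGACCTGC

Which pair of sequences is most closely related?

X–Y: 5/21 differ, p = 0.238, d = 0.286.
X–Z: 4/21 differ, p = 0.190, d = 0.220.
Y–Z: 7/21 differ, p = 0.333, d = 0.441.
The smallest distance is between X and Z.

X and Z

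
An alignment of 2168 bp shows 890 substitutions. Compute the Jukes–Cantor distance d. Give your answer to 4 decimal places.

p = 890/2168 ≈ 0.410517.
d = −(3/4) ln(1 − 4p/3) = −0.75 ln(1 − 0.547356) = −0.75 ln(0.452644)
  = −0.75 × (-0.792649) = 0.594487 substitutions/site.

0.5945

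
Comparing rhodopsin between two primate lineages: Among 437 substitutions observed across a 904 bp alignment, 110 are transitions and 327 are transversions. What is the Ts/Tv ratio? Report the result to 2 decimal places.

0.34

R = 110/327 = 0.336391… ≈ 0.34 (to 2 d.p.).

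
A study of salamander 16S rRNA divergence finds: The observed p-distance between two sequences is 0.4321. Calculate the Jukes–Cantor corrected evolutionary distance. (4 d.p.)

d = −(3/4) ln(1 − 4p/3) = −0.75 ln(1 − 0.576133) = −0.75 ln(0.423867)
  = −0.75 × (-0.858336) = 0.643752 substitutions/site.

0.6438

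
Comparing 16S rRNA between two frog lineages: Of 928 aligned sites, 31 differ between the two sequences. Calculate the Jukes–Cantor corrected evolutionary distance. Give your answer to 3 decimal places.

0.034

p = 31/928 ≈ 0.033405.
d = −(3/4) ln(1 − 4p/3) = −0.75 ln(1 − 0.04454) = −0.75 ln(0.95546)
  = −0.75 × (-0.045562) = 0.034172 substitutions/site.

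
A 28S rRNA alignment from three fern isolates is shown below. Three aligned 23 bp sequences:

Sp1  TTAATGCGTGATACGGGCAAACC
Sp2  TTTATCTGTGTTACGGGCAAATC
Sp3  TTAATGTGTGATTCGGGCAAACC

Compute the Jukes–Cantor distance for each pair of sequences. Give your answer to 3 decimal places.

Sp1–Sp2: 5/23 sites differ → p ≈ 0.217391, d = −0.75 ln(1 − 0.289855) = 0.256715 ≈ 0.257.
Sp1–Sp3: 2/23 sites differ → p ≈ 0.086957, d = −0.75 ln(1 − 0.115943) = 0.092425 ≈ 0.092.
Sp2–Sp3: 5/23 sites differ → p ≈ 0.217391, d = −0.75 ln(1 − 0.289855) = 0.256715 ≈ 0.257.

d(Sp1,Sp2) = 0.257, d(Sp1,Sp3) = 0.092, d(Sp2,Sp3) = 0.257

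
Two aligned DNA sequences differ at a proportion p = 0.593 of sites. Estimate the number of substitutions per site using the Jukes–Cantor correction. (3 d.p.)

d = −(3/4) ln(1 − 4p/3) = −0.75 ln(1 − 0.790667) = −0.75 ln(0.209333)
  = −0.75 × (-1.563829) = 1.172872 substitutions/site.

1.173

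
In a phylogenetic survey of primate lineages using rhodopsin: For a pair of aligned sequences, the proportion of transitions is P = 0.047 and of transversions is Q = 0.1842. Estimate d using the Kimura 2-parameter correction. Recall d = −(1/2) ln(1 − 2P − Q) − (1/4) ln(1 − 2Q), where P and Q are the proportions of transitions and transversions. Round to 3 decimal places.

0.278

Under the Kimura two-parameter model, d = −½ ln(1 − 2P − Q) − ¼ ln(1 − 2Q).
1 − 2P − Q = 0.7218, giving −½ ln(0.7218) = 0.163004.
1 − 2Q = 0.6316, giving −¼ ln(0.6316) = 0.114875.
d = 0.163004 + 0.114875 = 0.277879.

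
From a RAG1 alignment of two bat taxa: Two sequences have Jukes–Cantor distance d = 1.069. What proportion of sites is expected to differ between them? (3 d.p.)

0.570

p = (3/4)(1 − e^(−4d/3)) = 0.75 × (1 − e^(-1.425333)) = 0.75 × (1 − 0.240428) = 0.569679.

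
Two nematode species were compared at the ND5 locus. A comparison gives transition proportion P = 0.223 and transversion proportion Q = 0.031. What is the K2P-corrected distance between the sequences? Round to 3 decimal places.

Under the Kimura two-parameter model, d = −½ ln(1 − 2P − Q) − ¼ ln(1 − 2Q).
1 − 2P − Q = 0.523, giving −½ ln(0.523) = 0.324087.
1 − 2Q = 0.938, giving −¼ ln(0.938) = 0.016001.
d = 0.324087 + 0.016001 = 0.340088.

0.340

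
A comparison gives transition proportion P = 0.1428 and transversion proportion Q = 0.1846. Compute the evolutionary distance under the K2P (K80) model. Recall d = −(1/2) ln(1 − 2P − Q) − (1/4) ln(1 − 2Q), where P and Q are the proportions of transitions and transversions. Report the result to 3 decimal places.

Under the Kimura two-parameter model, d = −½ ln(1 − 2P − Q) − ¼ ln(1 − 2Q).
1 − 2P − Q = 0.5298, giving −½ ln(0.5298) = 0.317628.
1 − 2Q = 0.6308, giving −¼ ln(0.6308) = 0.115192.
d = 0.317628 + 0.115192 = 0.432820.

0.433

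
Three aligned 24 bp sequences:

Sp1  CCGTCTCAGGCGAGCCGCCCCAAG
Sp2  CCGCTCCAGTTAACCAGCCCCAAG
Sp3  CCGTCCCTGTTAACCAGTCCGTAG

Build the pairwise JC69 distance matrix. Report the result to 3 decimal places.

d(Sp1,Sp2) = 0.441, d(Sp1,Sp3) = 0.608, d(Sp2,Sp3) = 0.304

Sp1–Sp2: 8/24 sites differ → p ≈ 0.333333, d = −0.75 ln(1 − 0.444444) = 0.440839 ≈ 0.441.
Sp1–Sp3: 10/24 sites differ → p ≈ 0.416667, d = −0.75 ln(1 − 0.555556) = 0.608198 ≈ 0.608.
Sp2–Sp3: 6/24 sites differ → p = 0.25, d = −0.75 ln(1 − 0.333333) = 0.304098 ≈ 0.304.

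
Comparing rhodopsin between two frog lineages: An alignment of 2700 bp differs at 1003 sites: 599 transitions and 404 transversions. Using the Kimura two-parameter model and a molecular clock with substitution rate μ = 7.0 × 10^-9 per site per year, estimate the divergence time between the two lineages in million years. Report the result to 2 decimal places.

P = 599/2700 ≈ 0.221852 and Q = 404/2700 ≈ 0.14963.
Under the Kimura two-parameter model, d = −½ ln(1 − 2P − Q) − ¼ ln(1 − 2Q).
1 − 2P − Q = 0.406666, giving −½ ln(0.406666) = 0.449882.
1 − 2Q = 0.70074, giving −¼ ln(0.70074) = 0.088905.
d = 0.449882 + 0.088905 = 0.538787.
Under a molecular clock d = 2μt, so t = d/(2μ) = 0.538787 / (2 × 7.0 × 10^-9) = 38.48 million years.

38.48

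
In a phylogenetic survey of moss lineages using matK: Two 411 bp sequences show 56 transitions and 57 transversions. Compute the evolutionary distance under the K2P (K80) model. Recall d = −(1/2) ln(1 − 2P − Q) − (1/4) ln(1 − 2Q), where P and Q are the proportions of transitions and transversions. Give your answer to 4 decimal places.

0.3460

P = 56/411 ≈ 0.136253 and Q = 57/411 ≈ 0.138686.
Under the Kimura two-parameter model, d = −½ ln(1 − 2P − Q) − ¼ ln(1 − 2Q).
1 − 2P − Q = 0.588808, giving −½ ln(0.588808) = 0.264828.
1 − 2Q = 0.722628, giving −¼ ln(0.722628) = 0.081215.
d = 0.264828 + 0.081215 = 0.346043.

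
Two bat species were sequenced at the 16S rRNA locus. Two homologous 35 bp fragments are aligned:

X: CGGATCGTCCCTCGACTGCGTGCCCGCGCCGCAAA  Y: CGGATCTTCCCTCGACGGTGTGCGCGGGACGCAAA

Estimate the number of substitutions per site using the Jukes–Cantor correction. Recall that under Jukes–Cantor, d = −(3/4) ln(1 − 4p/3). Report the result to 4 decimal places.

The sequences differ at 6 of 35 sites (7, 17, 19, 24, 27, 29), so p = 6/35 ≈ 0.171429.
d = −(3/4) ln(1 − 4p/3) = −0.75 ln(1 − 0.228572) = −0.75 ln(0.771428)
  = −0.75 × (-0.259512) = 0.194634 substitutions/site.

0.1946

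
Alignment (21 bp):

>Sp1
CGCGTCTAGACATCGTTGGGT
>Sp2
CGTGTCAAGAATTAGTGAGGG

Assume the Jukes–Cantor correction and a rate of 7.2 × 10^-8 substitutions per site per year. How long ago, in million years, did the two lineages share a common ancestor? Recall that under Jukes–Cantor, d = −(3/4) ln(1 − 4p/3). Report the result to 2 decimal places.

3.69

The sequences differ at 8 of 21 sites (3, 7, 11, 12, 14, 17, 18, 21), so p = 8/21 ≈ 0.380952.
d = −(3/4) ln(1 − 4p/3) = −0.75 ln(1 − 0.507936) = −0.75 ln(0.492064)
  = −0.75 × (-0.709146) = 0.531860 substitutions/site.
Under a molecular clock d = 2μt, so t = d/(2μ) = 0.531860 / (2 × 7.2 × 10^-8) = 3.69 million years.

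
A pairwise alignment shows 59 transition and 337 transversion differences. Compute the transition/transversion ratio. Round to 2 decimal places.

R = 59/337 = 0.175074… ≈ 0.18 (to 2 d.p.).

0.18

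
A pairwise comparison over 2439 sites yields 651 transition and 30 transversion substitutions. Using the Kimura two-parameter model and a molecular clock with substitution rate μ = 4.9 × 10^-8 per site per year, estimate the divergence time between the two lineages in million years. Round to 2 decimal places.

P = 651/2439 ≈ 0.266913 and Q = 30/2439 ≈ 0.0123.
Under the Kimura two-parameter model, d = −½ ln(1 − 2P − Q) − ¼ ln(1 − 2Q).
1 − 2P − Q = 0.453874, giving −½ ln(0.453874) = 0.394968.
1 − 2Q = 0.9754, giving −¼ ln(0.9754) = 0.006227.
d = 0.394968 + 0.006227 = 0.401195.
Under a molecular clock d = 2μt, so t = d/(2μ) = 0.401195 / (2 × 4.9 × 10^-8) = 4.09 million years.

4.09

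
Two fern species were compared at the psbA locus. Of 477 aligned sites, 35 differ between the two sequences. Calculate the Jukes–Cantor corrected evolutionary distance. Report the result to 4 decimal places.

0.0772

p = 35/477 ≈ 0.073375.
d = −(3/4) ln(1 − 4p/3) = −0.75 ln(1 − 0.097833) = −0.75 ln(0.902167)
  = −0.75 × (-0.102956) = 0.077217 substitutions/site.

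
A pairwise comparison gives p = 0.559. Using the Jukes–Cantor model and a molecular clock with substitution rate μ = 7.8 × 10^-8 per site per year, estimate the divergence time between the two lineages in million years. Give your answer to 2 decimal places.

6.58

d = −(3/4) ln(1 − 4p/3) = −0.75 ln(1 − 0.745333) = −0.75 ln(0.254667)
  = −0.75 × (-1.367798) = 1.025849 substitutions/site.
Under a molecular clock d = 2μt, so t = d/(2μ) = 1.025849 / (2 × 7.8 × 10^-8) = 6.58 million years.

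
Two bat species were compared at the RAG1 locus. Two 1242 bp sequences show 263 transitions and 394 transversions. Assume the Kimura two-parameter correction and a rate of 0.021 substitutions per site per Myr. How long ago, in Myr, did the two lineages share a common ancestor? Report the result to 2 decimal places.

22.06

P = 263/1242 ≈ 0.211755 and Q = 394/1242 ≈ 0.31723.
Under the Kimura two-parameter model, d = −½ ln(1 − 2P − Q) − ¼ ln(1 − 2Q).
1 − 2P − Q = 0.25926, giving −½ ln(0.25926) = 0.674962.
1 − 2Q = 0.36554, giving −¼ ln(0.36554) = 0.251595.
d = 0.674962 + 0.251595 = 0.926557.
Under a molecular clock d = 2μt, so t = d/(2μ) = 0.926557 / (2 × 0.021) = 22.06 Myr.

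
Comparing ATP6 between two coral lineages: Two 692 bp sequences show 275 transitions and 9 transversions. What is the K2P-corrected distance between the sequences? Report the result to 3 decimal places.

0.831

P = 275/692 ≈ 0.397399 and Q = 9/692 ≈ 0.013006.
Under the Kimura two-parameter model, d = −½ ln(1 − 2P − Q) − ¼ ln(1 − 2Q).
1 − 2P − Q = 0.192196, giving −½ ln(0.192196) = 0.824620.
1 − 2Q = 0.973988, giving −¼ ln(0.973988) = 0.006589.
d = 0.824620 + 0.006589 = 0.831209.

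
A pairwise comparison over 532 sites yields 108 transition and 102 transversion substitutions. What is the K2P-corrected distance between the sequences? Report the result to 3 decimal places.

P = 108/532 ≈ 0.203008 and Q = 102/532 ≈ 0.191729.
Under the Kimura two-parameter model, d = −½ ln(1 − 2P − Q) − ¼ ln(1 − 2Q).
1 − 2P − Q = 0.402255, giving −½ ln(0.402255) = 0.455335.
1 − 2Q = 0.616542, giving −¼ ln(0.616542) = 0.120907.
d = 0.455335 + 0.120907 = 0.576242.

0.576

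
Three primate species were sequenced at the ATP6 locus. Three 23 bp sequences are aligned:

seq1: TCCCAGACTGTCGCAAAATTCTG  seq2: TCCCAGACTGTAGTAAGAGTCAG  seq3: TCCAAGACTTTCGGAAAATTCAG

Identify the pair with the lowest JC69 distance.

seq1–seq2: 5/23 differ, p = 0.217, d = 0.257.
seq1–seq3: 4/23 differ, p = 0.174, d = 0.198.
seq2–seq3: 6/23 differ, p = 0.261, d = 0.321.
The smallest distance is between seq1 and seq3.

seq1 and seq3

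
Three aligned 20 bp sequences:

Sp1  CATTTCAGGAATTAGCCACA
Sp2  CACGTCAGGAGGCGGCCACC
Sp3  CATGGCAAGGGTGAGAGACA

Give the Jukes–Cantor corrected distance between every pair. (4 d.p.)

Sp1–Sp2: 7/20 sites differ → p = 0.35, d = −0.75 ln(1 − 0.466667) = 0.471457 ≈ 0.4715.
Sp1–Sp3: 8/20 sites differ → p = 0.4, d = −0.75 ln(1 − 0.533333) = 0.571605 ≈ 0.5716.
Sp2–Sp3: 10/20 sites differ → p = 0.5, d = −0.75 ln(1 − 0.666667) = 0.823960 ≈ 0.8240.

d(Sp1,Sp2) = 0.4715, d(Sp1,Sp3) = 0.5716, d(Sp2,Sp3) = 0.8240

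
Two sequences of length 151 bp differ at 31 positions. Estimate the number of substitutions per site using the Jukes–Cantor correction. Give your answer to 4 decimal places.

0.2399

p = 31/151 ≈ 0.205298.
d = −(3/4) ln(1 − 4p/3) = −0.75 ln(1 − 0.273731) = −0.75 ln(0.726269)
  = −0.75 × (-0.319835) = 0.239876 substitutions/site.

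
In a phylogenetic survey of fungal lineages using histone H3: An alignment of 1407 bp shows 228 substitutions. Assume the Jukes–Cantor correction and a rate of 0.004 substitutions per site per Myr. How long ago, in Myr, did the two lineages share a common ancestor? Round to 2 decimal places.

p = 228/1407 ≈ 0.162047.
d = −(3/4) ln(1 − 4p/3) = −0.75 ln(1 − 0.216063) = −0.75 ln(0.783937)
  = −0.75 × (-0.243427) = 0.182570 substitutions/site.
Under a molecular clock d = 2μt, so t = d/(2μ) = 0.182570 / (2 × 0.004) = 22.82 Myr.

22.82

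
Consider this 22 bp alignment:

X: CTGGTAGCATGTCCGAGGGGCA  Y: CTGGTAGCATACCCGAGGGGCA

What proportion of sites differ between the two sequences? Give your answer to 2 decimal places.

The sequences differ at 2 of 22 positions (sites 11, 12).
p = 2/22 = 0.090909… ≈ 0.09 (to 2 d.p.).

0.09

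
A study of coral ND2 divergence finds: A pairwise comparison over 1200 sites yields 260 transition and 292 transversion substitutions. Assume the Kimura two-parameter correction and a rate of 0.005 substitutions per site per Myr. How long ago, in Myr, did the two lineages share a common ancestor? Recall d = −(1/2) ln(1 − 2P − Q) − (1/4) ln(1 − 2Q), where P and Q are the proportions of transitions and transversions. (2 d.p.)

P = 260/1200 ≈ 0.216667 and Q = 292/1200 ≈ 0.243333.
Under the Kimura two-parameter model, d = −½ ln(1 − 2P − Q) − ¼ ln(1 − 2Q).
1 − 2P − Q = 0.323333, giving −½ ln(0.323333) = 0.564536.
1 − 2Q = 0.513334, giving −¼ ln(0.513334) = 0.166707.
d = 0.564536 + 0.166707 = 0.731243.
Under a molecular clock d = 2μt, so t = d/(2μ) = 0.731243 / (2 × 0.005) = 73.12 Myr.

73.12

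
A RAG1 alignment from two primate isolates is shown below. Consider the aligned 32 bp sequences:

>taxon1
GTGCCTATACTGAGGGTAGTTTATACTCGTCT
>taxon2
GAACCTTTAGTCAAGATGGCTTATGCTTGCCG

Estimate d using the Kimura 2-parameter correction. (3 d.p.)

Of 32 sites, 8 differences are transitions and 5 are transversions, so P = 8/32 = 0.25 and Q = 5/32 = 0.15625.
Under the Kimura two-parameter model, d = −½ ln(1 − 2P − Q) − ¼ ln(1 − 2Q).
1 − 2P − Q = 0.34375, giving −½ ln(0.34375) = 0.533920.
1 − 2Q = 0.6875, giving −¼ ln(0.6875) = 0.093673.
d = 0.533920 + 0.093673 = 0.627593.

0.628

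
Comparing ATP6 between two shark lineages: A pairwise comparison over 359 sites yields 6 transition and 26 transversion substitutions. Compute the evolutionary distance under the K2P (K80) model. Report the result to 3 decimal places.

P = 6/359 ≈ 0.016713 and Q = 26/359 ≈ 0.072423.
Under the Kimura two-parameter model, d = −½ ln(1 − 2P − Q) − ¼ ln(1 − 2Q).
1 − 2P − Q = 0.894151, giving −½ ln(0.894151) = 0.055940.
1 − 2Q = 0.855154, giving −¼ ln(0.855154) = 0.039118.
d = 0.055940 + 0.039118 = 0.095058.

0.095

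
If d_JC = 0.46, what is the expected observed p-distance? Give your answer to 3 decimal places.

p = (3/4)(1 − e^(−4d/3)) = 0.75 × (1 − e^(-0.613333)) = 0.75 × (1 − 0.541543) = 0.343843.

0.344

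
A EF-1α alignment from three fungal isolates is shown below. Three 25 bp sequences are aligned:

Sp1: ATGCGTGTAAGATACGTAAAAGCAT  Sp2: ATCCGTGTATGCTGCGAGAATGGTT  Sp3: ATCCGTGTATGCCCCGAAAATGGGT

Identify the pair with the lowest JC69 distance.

Sp1–Sp2: 9/25 differ, p = 0.360, d = 0.490.
Sp1–Sp3: 9/25 differ, p = 0.360, d = 0.490.
Sp2–Sp3: 4/25 differ, p = 0.160, d = 0.180.
The smallest distance is between Sp2 and Sp3.

Sp2 and Sp3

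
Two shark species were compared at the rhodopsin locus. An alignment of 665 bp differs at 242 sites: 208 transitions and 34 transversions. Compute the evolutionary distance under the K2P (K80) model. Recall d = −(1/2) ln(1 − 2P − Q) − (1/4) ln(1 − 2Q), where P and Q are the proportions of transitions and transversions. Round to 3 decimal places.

P = 208/665 ≈ 0.312782 and Q = 34/665 ≈ 0.051128.
Under the Kimura two-parameter model, d = −½ ln(1 − 2P − Q) − ¼ ln(1 − 2Q).
1 − 2P − Q = 0.323308, giving −½ ln(0.323308) = 0.564575.
1 − 2Q = 0.897744, giving −¼ ln(0.897744) = 0.026968.
d = 0.564575 + 0.026968 = 0.591543.

0.592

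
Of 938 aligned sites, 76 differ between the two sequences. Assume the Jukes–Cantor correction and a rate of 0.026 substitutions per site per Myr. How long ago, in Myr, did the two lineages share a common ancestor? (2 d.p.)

p = 76/938 ≈ 0.081023.
d = −(3/4) ln(1 − 4p/3) = −0.75 ln(1 − 0.108031) = −0.75 ln(0.891969)
  = −0.75 × (-0.114324) = 0.085743 substitutions/site.
Under a molecular clock d = 2μt, so t = d/(2μ) = 0.085743 / (2 × 0.026) = 1.65 Myr.

1.65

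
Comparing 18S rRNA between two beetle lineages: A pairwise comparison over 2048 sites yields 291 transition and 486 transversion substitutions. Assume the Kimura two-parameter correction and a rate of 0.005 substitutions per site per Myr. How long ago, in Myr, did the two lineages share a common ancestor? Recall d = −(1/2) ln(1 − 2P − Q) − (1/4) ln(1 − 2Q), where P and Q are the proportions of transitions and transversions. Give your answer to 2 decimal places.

P = 291/2048 ≈ 0.14209 and Q = 486/2048 ≈ 0.237305.
Under the Kimura two-parameter model, d = −½ ln(1 − 2P − Q) − ¼ ln(1 − 2Q).
1 − 2P − Q = 0.478515, giving −½ ln(0.478515) = 0.368534.
1 − 2Q = 0.52539, giving −¼ ln(0.52539) = 0.160904.
d = 0.368534 + 0.160904 = 0.529438.
Under a molecular clock d = 2μt, so t = d/(2μ) = 0.529438 / (2 × 0.005) = 52.94 Myr.

52.94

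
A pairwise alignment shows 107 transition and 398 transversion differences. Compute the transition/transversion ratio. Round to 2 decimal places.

0.27

R = 107/398 = 0.268844… ≈ 0.27 (to 2 d.p.).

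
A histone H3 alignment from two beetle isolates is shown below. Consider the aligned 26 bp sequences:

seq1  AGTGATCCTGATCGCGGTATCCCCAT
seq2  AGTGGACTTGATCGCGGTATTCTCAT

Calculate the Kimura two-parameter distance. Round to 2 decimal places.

Of 26 sites, 4 differences are transitions and 1 are transversions, so P = 4/26 ≈ 0.153846 and Q = 1/26 ≈ 0.038462.
Under the Kimura two-parameter model, d = −½ ln(1 − 2P − Q) − ¼ ln(1 − 2Q).
1 − 2P − Q = 0.653846, giving −½ ln(0.653846) = 0.212442.
1 − 2Q = 0.923076, giving −¼ ln(0.923076) = 0.020011.
d = 0.212442 + 0.020011 = 0.232453.

0.23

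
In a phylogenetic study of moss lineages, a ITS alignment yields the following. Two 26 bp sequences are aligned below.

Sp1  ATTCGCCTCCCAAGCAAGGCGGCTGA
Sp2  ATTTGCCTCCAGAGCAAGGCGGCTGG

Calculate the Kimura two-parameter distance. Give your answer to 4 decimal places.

0.1768

Of 26 sites, 3 differences are transitions and 1 are transversions, so P = 3/26 ≈ 0.115385 and Q = 1/26 ≈ 0.038462.
Under the Kimura two-parameter model, d = −½ ln(1 − 2P − Q) − ¼ ln(1 − 2Q).
1 − 2P − Q = 0.730768, giving −½ ln(0.730768) = 0.156830.
1 − 2Q = 0.923076, giving −¼ ln(0.923076) = 0.020011.
d = 0.156830 + 0.020011 = 0.176841.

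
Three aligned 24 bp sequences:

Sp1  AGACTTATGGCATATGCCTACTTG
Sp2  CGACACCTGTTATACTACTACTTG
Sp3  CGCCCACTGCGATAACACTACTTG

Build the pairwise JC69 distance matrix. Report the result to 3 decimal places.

d(Sp1,Sp2) = 0.520, d(Sp1,Sp3) = 0.608, d(Sp2,Sp3) = 0.369

Sp1–Sp2: 9/24 sites differ → p = 0.375, d = −0.75 ln(1 − 0.5) = 0.519860 ≈ 0.520.
Sp1–Sp3: 10/24 sites differ → p ≈ 0.416667, d = −0.75 ln(1 − 0.555556) = 0.608198 ≈ 0.608.
Sp2–Sp3: 7/24 sites differ → p ≈ 0.291667, d = −0.75 ln(1 − 0.388889) = 0.369358 ≈ 0.369.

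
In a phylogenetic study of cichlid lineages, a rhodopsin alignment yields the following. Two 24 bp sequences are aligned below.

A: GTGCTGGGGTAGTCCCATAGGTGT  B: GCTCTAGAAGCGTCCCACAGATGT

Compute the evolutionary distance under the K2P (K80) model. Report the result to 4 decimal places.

Of 24 sites, 6 differences are transitions and 3 are transversions, so P = 6/24 = 0.25 and Q = 3/24 = 0.125.
Under the Kimura two-parameter model, d = −½ ln(1 − 2P − Q) − ¼ ln(1 − 2Q).
1 − 2P − Q = 0.375, giving −½ ln(0.375) = 0.490415.
1 − 2Q = 0.75, giving −¼ ln(0.75) = 0.071921.
d = 0.490415 + 0.071921 = 0.562336.

0.5623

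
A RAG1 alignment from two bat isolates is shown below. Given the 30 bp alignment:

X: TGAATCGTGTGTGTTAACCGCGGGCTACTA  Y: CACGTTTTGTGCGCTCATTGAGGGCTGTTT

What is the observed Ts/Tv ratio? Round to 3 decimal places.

Transitions are A↔G and C↔T; transversions are all other mismatches.
Transitions: 10. Transversions: 5.
R = 10/5 = 2.000.

2.000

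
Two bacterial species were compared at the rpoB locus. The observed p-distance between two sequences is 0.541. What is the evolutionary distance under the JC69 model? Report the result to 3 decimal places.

0.958

d = −(3/4) ln(1 − 4p/3) = −0.75 ln(1 − 0.721333) = −0.75 ln(0.278667)
  = −0.75 × (-1.277738) = 0.958304 substitutions/site.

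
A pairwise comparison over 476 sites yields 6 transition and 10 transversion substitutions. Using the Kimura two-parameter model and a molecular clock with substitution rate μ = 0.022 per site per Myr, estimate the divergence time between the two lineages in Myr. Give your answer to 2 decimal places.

0.78

P = 6/476 ≈ 0.012605 and Q = 10/476 ≈ 0.021008.
Under the Kimura two-parameter model, d = −½ ln(1 − 2P − Q) − ¼ ln(1 − 2Q).
1 − 2P − Q = 0.953782, giving −½ ln(0.953782) = 0.023660.
1 − 2Q = 0.957984, giving −¼ ln(0.957984) = 0.010731.
d = 0.023660 + 0.010731 = 0.034391.
Under a molecular clock d = 2μt, so t = d/(2μ) = 0.034391 / (2 × 0.022) = 0.78 Myr.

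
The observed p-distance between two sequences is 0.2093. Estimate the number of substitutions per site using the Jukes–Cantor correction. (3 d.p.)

d = −(3/4) ln(1 − 4p/3) = −0.75 ln(1 − 0.279067) = −0.75 ln(0.720933)
  = −0.75 × (-0.327209) = 0.245407 substitutions/site.

0.245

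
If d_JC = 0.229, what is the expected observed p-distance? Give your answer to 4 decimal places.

p = (3/4)(1 − e^(−4d/3)) = 0.75 × (1 − e^(-0.305333)) = 0.75 × (1 − 0.736878) = 0.197342.

0.1973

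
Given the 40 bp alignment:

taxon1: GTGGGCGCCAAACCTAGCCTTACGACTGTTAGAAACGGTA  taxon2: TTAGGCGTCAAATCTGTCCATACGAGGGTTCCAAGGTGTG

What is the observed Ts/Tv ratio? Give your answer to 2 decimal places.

0.67

Transitions are A↔G and C↔T; transversions are all other mismatches.
Transitions: 6. Transversions: 9.
R = 6/9 = 0.666666… ≈ 0.67 (to 2 d.p.).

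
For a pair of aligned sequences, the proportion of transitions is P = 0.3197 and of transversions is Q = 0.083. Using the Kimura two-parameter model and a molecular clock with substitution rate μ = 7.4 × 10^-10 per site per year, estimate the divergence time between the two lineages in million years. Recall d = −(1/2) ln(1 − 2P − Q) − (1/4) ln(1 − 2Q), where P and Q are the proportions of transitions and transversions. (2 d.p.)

Under the Kimura two-parameter model, d = −½ ln(1 − 2P − Q) − ¼ ln(1 − 2Q).
1 − 2P − Q = 0.2776, giving −½ ln(0.2776) = 0.640787.
1 − 2Q = 0.834, giving −¼ ln(0.834) = 0.045380.
d = 0.640787 + 0.045380 = 0.686167.
Under a molecular clock d = 2μt, so t = d/(2μ) = 0.686167 / (2 × 7.4 × 10^-10) = 463.63 million years.

463.63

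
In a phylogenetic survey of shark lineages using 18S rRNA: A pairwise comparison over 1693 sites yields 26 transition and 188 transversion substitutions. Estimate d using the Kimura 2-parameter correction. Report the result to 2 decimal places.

P = 26/1693 ≈ 0.015357 and Q = 188/1693 ≈ 0.111045.
Under the Kimura two-parameter model, d = −½ ln(1 − 2P − Q) − ¼ ln(1 − 2Q).
1 − 2P − Q = 0.858241, giving −½ ln(0.858241) = 0.076435.
1 − 2Q = 0.77791, giving −¼ ln(0.77791) = 0.062786.
d = 0.076435 + 0.062786 = 0.139221.

0.14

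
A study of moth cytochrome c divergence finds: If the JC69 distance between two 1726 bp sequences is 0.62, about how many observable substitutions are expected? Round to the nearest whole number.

Invert JC69: p = (3/4)(1 − e^(−4d/3)) = 0.75 × (1 − e^(-0.826667)) = 0.75 × (1 − 0.437505) = 0.421871.
Expected differing sites = pL ≈ 0.421871 × 1726 = 728.149346 ≈ 728.

728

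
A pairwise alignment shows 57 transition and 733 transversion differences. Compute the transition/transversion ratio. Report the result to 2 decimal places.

0.08

R = 57/733 = 0.077762… ≈ 0.08 (to 2 d.p.).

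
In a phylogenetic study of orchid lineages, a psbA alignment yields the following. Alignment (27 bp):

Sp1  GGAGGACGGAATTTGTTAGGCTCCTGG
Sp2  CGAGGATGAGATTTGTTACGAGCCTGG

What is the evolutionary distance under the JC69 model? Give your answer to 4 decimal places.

The sequences differ at 7 of 27 sites (1, 7, 9, 10, 19, 21, 22), so p = 7/27 ≈ 0.259259.
d = −(3/4) ln(1 − 4p/3) = −0.75 ln(1 − 0.345679) = −0.75 ln(0.654321)
  = −0.75 × (-0.424157) = 0.318118 substitutions/site.

0.3181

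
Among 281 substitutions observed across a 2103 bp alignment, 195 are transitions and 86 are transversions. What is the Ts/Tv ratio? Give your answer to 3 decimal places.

2.267

R = 195/86 = 2.267441… ≈ 2.267 (to 3 d.p.).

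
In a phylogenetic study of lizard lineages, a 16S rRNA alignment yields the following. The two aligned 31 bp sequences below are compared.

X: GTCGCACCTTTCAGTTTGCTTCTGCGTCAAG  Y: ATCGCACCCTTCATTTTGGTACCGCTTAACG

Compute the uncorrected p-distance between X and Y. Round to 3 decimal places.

0.290

The sequences differ at 9 of 31 positions (sites 1, 9, 14, 19, 21, 23, 26, 28, 30).
p = 9/31 = 0.290322… ≈ 0.290 (to 3 d.p.).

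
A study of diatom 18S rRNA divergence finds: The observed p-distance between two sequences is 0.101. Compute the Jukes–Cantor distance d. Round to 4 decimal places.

0.1085

d = −(3/4) ln(1 − 4p/3) = −0.75 ln(1 − 0.134667) = −0.75 ln(0.865333)
  = −0.75 × (-0.144641) = 0.108481 substitutions/site.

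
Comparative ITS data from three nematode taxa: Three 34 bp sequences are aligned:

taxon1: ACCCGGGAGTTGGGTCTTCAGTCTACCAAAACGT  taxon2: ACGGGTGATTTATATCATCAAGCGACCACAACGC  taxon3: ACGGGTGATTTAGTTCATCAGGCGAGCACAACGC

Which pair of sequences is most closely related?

taxon1–taxon2: 13/34 differ, p = 0.382, d = 0.535.
taxon1–taxon3: 12/34 differ, p = 0.353, d = 0.477.
taxon2–taxon3: 4/34 differ, p = 0.118, d = 0.128.
The smallest distance is between taxon2 and taxon3.

taxon2 and taxon3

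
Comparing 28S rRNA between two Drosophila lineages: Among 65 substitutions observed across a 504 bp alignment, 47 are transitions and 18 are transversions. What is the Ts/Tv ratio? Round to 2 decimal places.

R = 47/18 = 2.611111… ≈ 2.61 (to 2 d.p.).

2.61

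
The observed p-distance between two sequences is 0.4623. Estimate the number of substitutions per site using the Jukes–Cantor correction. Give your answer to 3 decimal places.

0.719

d = −(3/4) ln(1 − 4p/3) = −0.75 ln(1 − 0.6164) = −0.75 ln(0.3836)
  = −0.75 × (-0.958155) = 0.718616 substitutions/site.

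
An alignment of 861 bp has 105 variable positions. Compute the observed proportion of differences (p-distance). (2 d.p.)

0.12

p = 105/861 = 0.121951… ≈ 0.12 (to 2 d.p.).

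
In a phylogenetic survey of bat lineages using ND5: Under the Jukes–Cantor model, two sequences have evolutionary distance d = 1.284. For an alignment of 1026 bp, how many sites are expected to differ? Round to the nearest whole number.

631

Invert JC69: p = (3/4)(1 − e^(−4d/3)) = 0.75 × (1 − e^(-1.712)) = 0.75 × (1 − 0.180504) = 0.614622.
Expected differing sites = pL ≈ 0.614622 × 1026 = 630.602172 ≈ 631.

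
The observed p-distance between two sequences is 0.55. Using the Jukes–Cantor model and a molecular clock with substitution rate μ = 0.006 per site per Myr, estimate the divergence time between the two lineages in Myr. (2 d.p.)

82.61

d = −(3/4) ln(1 − 4p/3) = −0.75 ln(1 − 0.733333) = −0.75 ln(0.266667)
  = −0.75 × (-1.321755) = 0.991316 substitutions/site.
Under a molecular clock d = 2μt, so t = d/(2μ) = 0.991316 / (2 × 0.006) = 82.61 Myr.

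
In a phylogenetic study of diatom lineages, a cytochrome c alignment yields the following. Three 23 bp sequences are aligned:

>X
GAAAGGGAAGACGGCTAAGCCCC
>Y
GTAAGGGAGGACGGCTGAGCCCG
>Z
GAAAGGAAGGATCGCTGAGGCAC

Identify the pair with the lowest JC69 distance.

X–Y: 4/23 differ, p = 0.174, d = 0.198.
X–Z: 7/23 differ, p = 0.304, d = 0.390.
Y–Z: 7/23 differ, p = 0.304, d = 0.390.
The smallest distance is between X and Y.

X and Y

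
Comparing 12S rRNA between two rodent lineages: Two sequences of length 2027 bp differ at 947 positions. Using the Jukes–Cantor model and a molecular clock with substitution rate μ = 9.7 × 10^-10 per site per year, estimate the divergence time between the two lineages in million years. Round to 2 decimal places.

377.05

p = 947/2027 ≈ 0.467193.
d = −(3/4) ln(1 − 4p/3) = −0.75 ln(1 − 0.622924) = −0.75 ln(0.377076)
  = −0.75 × (-0.975309) = 0.731482 substitutions/site.
Under a molecular clock d = 2μt, so t = d/(2μ) = 0.731482 / (2 × 9.7 × 10^-10) = 377.05 million years.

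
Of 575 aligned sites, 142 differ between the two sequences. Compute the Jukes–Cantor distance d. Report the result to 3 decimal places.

0.300

p = 142/575 ≈ 0.246957.
d = −(3/4) ln(1 − 4p/3) = −0.75 ln(1 − 0.329276) = −0.75 ln(0.670724)
  = −0.75 × (-0.399398) = 0.299549 substitutions/site.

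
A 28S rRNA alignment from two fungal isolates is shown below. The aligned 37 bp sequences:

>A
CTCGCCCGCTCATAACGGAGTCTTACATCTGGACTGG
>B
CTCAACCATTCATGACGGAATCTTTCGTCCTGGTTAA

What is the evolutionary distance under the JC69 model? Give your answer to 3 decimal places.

0.527

The sequences differ at 14 of 37 sites, so p = 14/37 ≈ 0.378378.
d = −(3/4) ln(1 − 4p/3) = −0.75 ln(1 − 0.504504) = −0.75 ln(0.495496)
  = −0.75 × (-0.702196) = 0.526647 substitutions/site.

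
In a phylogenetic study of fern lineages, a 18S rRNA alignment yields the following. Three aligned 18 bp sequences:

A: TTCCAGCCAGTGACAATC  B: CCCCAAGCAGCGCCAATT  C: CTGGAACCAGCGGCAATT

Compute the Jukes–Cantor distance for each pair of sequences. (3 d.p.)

A–B: 7/18 sites differ → p ≈ 0.388889, d = −0.75 ln(1 − 0.518519) = 0.548166 ≈ 0.548.
A–C: 7/18 sites differ → p ≈ 0.388889, d = −0.75 ln(1 − 0.518519) = 0.548166 ≈ 0.548.
B–C: 5/18 sites differ → p ≈ 0.277778, d = −0.75 ln(1 − 0.370371) = 0.346968 ≈ 0.347.

d(A,B) = 0.548, d(A,C) = 0.548, d(B,C) = 0.347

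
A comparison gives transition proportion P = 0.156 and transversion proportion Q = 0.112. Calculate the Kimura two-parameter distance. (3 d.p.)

0.339

Under the Kimura two-parameter model, d = −½ ln(1 − 2P − Q) − ¼ ln(1 − 2Q).
1 − 2P − Q = 0.576, giving −½ ln(0.576) = 0.275824.
1 − 2Q = 0.776, giving −¼ ln(0.776) = 0.063401.
d = 0.275824 + 0.063401 = 0.339225.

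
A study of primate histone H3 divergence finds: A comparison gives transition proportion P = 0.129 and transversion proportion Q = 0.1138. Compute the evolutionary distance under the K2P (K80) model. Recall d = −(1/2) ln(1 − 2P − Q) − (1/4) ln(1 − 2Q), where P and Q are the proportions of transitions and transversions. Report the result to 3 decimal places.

0.297

Under the Kimura two-parameter model, d = −½ ln(1 − 2P − Q) − ¼ ln(1 − 2Q).
1 − 2P − Q = 0.6282, giving −½ ln(0.6282) = 0.232448.
1 − 2Q = 0.7724, giving −¼ ln(0.7724) = 0.064563.
d = 0.232448 + 0.064563 = 0.297011.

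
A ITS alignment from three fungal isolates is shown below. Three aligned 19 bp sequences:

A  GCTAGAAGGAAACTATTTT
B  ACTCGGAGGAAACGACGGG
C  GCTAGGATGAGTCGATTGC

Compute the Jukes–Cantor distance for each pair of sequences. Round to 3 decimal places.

A–B: 8/19 sites differ → p ≈ 0.421053, d = −0.75 ln(1 − 0.561404) = 0.618132 ≈ 0.618.
A–C: 7/19 sites differ → p ≈ 0.368421, d = −0.75 ln(1 − 0.491228) = 0.506816 ≈ 0.507.
B–C: 8/19 sites differ → p ≈ 0.421053, d = −0.75 ln(1 − 0.561404) = 0.618132 ≈ 0.618.

d(A,B) = 0.618, d(A,C) = 0.507, d(B,C) = 0.618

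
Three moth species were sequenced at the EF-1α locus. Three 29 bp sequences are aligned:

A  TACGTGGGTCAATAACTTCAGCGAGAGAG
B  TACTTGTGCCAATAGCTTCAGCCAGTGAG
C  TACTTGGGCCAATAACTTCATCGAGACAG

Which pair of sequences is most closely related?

A and C

A–B: 6/29 differ, p = 0.207, d = 0.242.
A–C: 4/29 differ, p = 0.138, d = 0.152.
B–C: 6/29 differ, p = 0.207, d = 0.242.
The smallest distance is between A and C.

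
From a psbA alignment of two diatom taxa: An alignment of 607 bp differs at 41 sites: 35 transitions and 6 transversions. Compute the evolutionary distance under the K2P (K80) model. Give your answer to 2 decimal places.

P = 35/607 ≈ 0.057661 and Q = 6/607 ≈ 0.009885.
Under the Kimura two-parameter model, d = −½ ln(1 − 2P − Q) − ¼ ln(1 − 2Q).
1 − 2P − Q = 0.874793, giving −½ ln(0.874793) = 0.066884.
1 − 2Q = 0.98023, giving −¼ ln(0.98023) = 0.004992.
d = 0.066884 + 0.004992 = 0.071876.

0.07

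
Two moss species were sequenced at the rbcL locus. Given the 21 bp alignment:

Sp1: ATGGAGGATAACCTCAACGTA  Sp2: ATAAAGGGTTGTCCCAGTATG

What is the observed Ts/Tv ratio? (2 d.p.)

10.00

Transitions are A↔G and C↔T; transversions are all other mismatches.
Transitions: 10. Transversions: 1.
R = 10/1 = 10.00.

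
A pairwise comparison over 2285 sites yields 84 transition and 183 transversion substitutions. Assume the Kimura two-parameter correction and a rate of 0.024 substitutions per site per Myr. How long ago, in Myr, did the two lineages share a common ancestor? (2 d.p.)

2.65

P = 84/2285 ≈ 0.036761 and Q = 183/2285 ≈ 0.080088.
Under the Kimura two-parameter model, d = −½ ln(1 − 2P − Q) − ¼ ln(1 − 2Q).
1 − 2P − Q = 0.84639, giving −½ ln(0.84639) = 0.083388.
1 − 2Q = 0.839824, giving −¼ ln(0.839824) = 0.043641.
d = 0.083388 + 0.043641 = 0.127029.
Under a molecular clock d = 2μt, so t = d/(2μ) = 0.127029 / (2 × 0.024) = 2.65 Myr.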